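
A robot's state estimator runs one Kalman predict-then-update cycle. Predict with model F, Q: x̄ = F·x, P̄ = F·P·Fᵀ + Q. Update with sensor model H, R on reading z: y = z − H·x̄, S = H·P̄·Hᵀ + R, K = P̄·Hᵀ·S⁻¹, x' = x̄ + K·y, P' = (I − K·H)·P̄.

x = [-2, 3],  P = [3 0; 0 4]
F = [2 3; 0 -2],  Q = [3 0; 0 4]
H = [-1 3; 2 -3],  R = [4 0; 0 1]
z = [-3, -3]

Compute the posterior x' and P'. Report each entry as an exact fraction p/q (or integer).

x̄ = F·x = [5, -6]
P̄ = F·P·Fᵀ + Q = [51 -24; -24 20]
y = z − H·x̄ = [20, -31]
S = H·P̄·Hᵀ + R = [379 -498; -498 673]
K = P̄·Hᵀ·S⁻¹ = [3873/7063 4692/7063; 2748/7063 900/7063]
x' = x̄ + K·y = [-32677/7063, -15318/7063]
P' = (I − K·H)·P̄ = [20184/7063 11892/7063; 11892/7063 7628/7063]

x' = [-32677/7063, -15318/7063]
P' = [20184/7063 11892/7063; 11892/7063 7628/7063]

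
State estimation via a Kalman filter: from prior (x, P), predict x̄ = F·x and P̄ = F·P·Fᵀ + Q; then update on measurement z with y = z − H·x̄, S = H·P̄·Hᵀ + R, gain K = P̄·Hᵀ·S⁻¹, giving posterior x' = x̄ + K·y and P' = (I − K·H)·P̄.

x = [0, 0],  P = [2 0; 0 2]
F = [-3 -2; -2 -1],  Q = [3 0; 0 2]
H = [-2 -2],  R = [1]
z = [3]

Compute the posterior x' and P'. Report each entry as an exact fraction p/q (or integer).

x̄ = F·x = [0, 0]
P̄ = F·P·Fᵀ + Q = [29 16; 16 12]
y = z − H·x̄ = [3]
S = H·P̄·Hᵀ + R = [293]
K = P̄·Hᵀ·S⁻¹ = [-90/293; -56/293]
x' = x̄ + K·y = [-270/293, -168/293]
P' = (I − K·H)·P̄ = [397/293 -352/293; -352/293 380/293]

x' = [-270/293, -168/293]
P' = [397/293 -352/293; -352/293 380/293]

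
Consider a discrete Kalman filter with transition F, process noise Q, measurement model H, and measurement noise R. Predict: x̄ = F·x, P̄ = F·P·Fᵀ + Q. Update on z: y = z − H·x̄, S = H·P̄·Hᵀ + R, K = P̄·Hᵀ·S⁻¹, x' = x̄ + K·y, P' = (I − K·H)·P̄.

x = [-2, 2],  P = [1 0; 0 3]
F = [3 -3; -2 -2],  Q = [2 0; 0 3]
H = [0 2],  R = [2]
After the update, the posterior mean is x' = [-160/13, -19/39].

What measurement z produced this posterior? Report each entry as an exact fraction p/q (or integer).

x̄ = F·x = [-12, 0]
P̄ = F·P·Fᵀ + Q = [38 12; 12 19]
S = H·P̄·Hᵀ + R = [78]
K = P̄·Hᵀ·S⁻¹ = [4/13; 19/39]
x' − x̄ = [-4/13, -19/39] = K·y
y = (KᵀK)⁻¹·Kᵀ·(x' − x̄) = [-1]
z = y + H·x̄ = [-1] + [0] = [-1]

z = [-1]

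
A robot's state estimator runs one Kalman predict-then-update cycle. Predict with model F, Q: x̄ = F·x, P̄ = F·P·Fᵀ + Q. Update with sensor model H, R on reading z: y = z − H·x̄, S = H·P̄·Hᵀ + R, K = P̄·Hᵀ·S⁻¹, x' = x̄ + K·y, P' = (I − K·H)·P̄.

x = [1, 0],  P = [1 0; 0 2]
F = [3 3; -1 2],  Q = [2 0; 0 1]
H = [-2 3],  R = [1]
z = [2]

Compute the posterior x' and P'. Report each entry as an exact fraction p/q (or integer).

x̄ = F·x = [3, -1]
P̄ = F·P·Fᵀ + Q = [29 9; 9 10]
y = z − H·x̄ = [11]
S = H·P̄·Hᵀ + R = [99]
K = P̄·Hᵀ·S⁻¹ = [-31/99; 4/33]
x' = x̄ + K·y = [-4/9, 1/3]
P' = (I − K·H)·P̄ = [1910/99 421/33; 421/33 94/11]

x' = [-4/9, 1/3]
P' = [1910/99 421/33; 421/33 94/11]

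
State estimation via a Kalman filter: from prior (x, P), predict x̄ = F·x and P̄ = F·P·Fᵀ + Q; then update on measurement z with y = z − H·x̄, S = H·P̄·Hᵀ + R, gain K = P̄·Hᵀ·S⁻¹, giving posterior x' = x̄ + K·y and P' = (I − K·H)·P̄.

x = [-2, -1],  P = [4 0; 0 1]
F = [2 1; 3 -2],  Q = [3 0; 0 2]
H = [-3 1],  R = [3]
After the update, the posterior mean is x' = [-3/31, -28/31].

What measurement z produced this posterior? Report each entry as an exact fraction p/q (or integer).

z = [-1]

x̄ = F·x = [-5, -4]
P̄ = F·P·Fᵀ + Q = [20 22; 22 42]
S = H·P̄·Hᵀ + R = [93]
K = P̄·Hᵀ·S⁻¹ = [-38/93; -8/31]
x' − x̄ = [152/31, 96/31] = K·y
y = (KᵀK)⁻¹·Kᵀ·(x' − x̄) = [-12]
z = y + H·x̄ = [-12] + [11] = [-1]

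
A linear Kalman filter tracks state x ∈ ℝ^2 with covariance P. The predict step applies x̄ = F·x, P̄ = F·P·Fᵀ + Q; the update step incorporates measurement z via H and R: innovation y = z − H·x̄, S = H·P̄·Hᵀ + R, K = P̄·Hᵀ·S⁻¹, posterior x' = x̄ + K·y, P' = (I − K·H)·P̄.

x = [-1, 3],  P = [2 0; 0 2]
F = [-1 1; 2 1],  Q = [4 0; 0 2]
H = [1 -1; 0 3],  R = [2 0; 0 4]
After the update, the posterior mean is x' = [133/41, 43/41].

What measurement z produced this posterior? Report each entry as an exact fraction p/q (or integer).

z = [2, 3]

x̄ = F·x = [4, 1]
P̄ = F·P·Fᵀ + Q = [8 -2; -2 12]
S = H·P̄·Hᵀ + R = [26 -42; -42 112]
K = P̄·Hᵀ·S⁻¹ = [31/41 66/287; -2/41 87/287]
x' − x̄ = [-31/41, 2/41] = K·y
y = (KᵀK)⁻¹·Kᵀ·(x' − x̄) = [-1, 0]
z = y + H·x̄ = [-1, 0] + [3, 3] = [2, 3]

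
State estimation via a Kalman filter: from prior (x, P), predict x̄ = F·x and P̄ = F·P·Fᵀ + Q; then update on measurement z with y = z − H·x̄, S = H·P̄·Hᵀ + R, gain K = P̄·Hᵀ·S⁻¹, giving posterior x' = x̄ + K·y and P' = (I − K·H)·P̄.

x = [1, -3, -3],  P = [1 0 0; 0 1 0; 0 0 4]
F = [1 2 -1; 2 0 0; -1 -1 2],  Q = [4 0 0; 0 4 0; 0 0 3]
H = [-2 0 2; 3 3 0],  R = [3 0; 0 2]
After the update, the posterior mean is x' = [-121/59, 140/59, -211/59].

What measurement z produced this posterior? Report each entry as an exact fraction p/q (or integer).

z = [-3, 1]

x̄ = F·x = [-2, 2, -4]
P̄ = F·P·Fᵀ + Q = [13 2 -11; 2 8 -2; -11 -2 21]
S = H·P̄·Hᵀ + R = [227 -168; -168 227]
K = P̄·Hᵀ·S⁻¹ = [-3336/23305 2151/23305; 3224/23305 5466/23305; 7976/23305 1899/23305]
x' − x̄ = [-3/59, 22/59, 25/59] = K·y
y = (KᵀK)⁻¹·Kᵀ·(x' − x̄) = [1, 1]
z = y + H·x̄ = [1, 1] + [-4, 0] = [-3, 1]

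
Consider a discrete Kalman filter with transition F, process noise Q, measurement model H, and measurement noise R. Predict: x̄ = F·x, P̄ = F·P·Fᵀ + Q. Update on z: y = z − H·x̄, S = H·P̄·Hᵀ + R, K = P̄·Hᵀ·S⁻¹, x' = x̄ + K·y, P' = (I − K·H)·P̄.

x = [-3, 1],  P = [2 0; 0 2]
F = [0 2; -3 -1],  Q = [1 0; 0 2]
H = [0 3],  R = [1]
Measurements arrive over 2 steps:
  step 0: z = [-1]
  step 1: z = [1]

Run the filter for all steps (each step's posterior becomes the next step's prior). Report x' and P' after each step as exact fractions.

step 0: x' = [698/199, -58/199], P' = [1647/199 -4/199; -4/199 22/199]
step 1: x' = [-8186/13717, 43621/137170], P' = [19781/13717 -2/13717; -2/13717 15219/137170]

step 0: x̄ = F·x = [2, 8]
step 0: P̄ = F·P·Fᵀ + Q = [9 -4; -4 22]
step 0: y = z − H·x̄ = [-25]
step 0: S = H·P̄·Hᵀ + R = [199]
step 0: K = P̄·Hᵀ·S⁻¹ = [-12/199; 66/199]
step 0: x' = x̄ + K·y = [698/199, -58/199]
step 0: P' = (I − K·H)·P̄ = [1647/199 -4/199; -4/199 22/199]
step 1: x̄ = F·x = [-116/199, -2036/199]
step 1: P̄ = F·P·Fᵀ + Q = [287/199 -20/199; -20/199 15219/199]
step 1: y = z − H·x̄ = [6307/199]
step 1: S = H·P̄·Hᵀ + R = [137170/199]
step 1: K = P̄·Hᵀ·S⁻¹ = [-6/13717; 45657/137170]
step 1: x' = x̄ + K·y = [-8186/13717, 43621/137170]
step 1: P' = (I − K·H)·P̄ = [19781/13717 -2/13717; -2/13717 15219/137170]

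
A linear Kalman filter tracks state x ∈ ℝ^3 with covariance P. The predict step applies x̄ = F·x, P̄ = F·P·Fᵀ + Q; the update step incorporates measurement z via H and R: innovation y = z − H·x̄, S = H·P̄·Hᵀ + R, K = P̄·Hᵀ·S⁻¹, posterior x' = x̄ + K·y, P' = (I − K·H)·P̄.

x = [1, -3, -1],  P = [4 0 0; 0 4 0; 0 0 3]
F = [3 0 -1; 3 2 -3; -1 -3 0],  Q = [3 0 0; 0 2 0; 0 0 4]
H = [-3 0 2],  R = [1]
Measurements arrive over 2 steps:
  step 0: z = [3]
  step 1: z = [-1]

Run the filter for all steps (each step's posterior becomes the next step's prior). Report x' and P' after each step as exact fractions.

step 0: x̄ = F·x = [4, 0, 8]
step 0: P̄ = F·P·Fᵀ + Q = [42 45 -12; 45 81 -36; -12 -36 44]
step 0: y = z − H·x̄ = [-1]
step 0: S = H·P̄·Hᵀ + R = [699]
step 0: K = P̄·Hᵀ·S⁻¹ = [-50/233; -69/233; 124/699]
step 0: x' = x̄ + K·y = [982/233, 69/233, 5468/699]
step 0: P' = (I − K·H)·P̄ = [2286/233 135/233 3404/233; 135/233 4590/233 168/233; 3404/233 168/233 15380/699]
step 1: x̄ = F·x = [3370/699, -2384/233, -1189/233]
step 1: P̄ = F·P·Fᵀ + Q = [17927/699 -4420/233 -4165/233; -4420/233 23872/233 -24159/233; -4165/233 -24159/233 45338/233]
step 1: y = z − H·x̄ = [5515/233]
step 1: S = H·P̄·Hᵀ + R = [285346/233]
step 1: K = P̄·Hᵀ·S⁻¹ = [-26257/285346; -17529/142673; 103171/285346]
step 1: x' = x̄ + K·y = [2262635/856038, -1874699/142673, 985887/285346]
step 1: P' = (I − K·H)·P̄ = [13077715/856038 -4681861/142673 6525729/285346; -4681861/142673 11980078/142673 -7031556/142673; 6525729/285346 -7031556/142673 9840179/285346]

step 0: x' = [982/233, 69/233, 5468/699], P' = [2286/233 135/233 3404/233; 135/233 4590/233 168/233; 3404/233 168/233 15380/699]
step 1: x' = [2262635/856038, -1874699/142673, 985887/285346], P' = [13077715/856038 -4681861/142673 6525729/285346; -4681861/142673 11980078/142673 -7031556/142673; 6525729/285346 -7031556/142673 9840179/285346]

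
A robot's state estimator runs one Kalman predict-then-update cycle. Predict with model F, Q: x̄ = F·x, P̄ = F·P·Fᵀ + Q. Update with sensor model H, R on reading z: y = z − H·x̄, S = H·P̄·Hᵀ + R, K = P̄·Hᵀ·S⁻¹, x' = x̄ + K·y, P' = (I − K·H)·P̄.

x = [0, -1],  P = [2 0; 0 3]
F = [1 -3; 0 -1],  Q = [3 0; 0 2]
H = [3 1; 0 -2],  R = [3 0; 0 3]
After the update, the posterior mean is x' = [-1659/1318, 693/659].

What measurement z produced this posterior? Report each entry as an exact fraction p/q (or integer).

z = [-3, -3]

x̄ = F·x = [3, 1]
P̄ = F·P·Fᵀ + Q = [32 9; 9 5]
S = H·P̄·Hᵀ + R = [350 -64; -64 23]
K = P̄·Hᵀ·S⁻¹ = [421/1318 70/659; 16/659 -242/659]
x' − x̄ = [-5613/1318, 34/659] = K·y
y = (KᵀK)⁻¹·Kᵀ·(x' − x̄) = [-13, -1]
z = y + H·x̄ = [-13, -1] + [10, -2] = [-3, -3]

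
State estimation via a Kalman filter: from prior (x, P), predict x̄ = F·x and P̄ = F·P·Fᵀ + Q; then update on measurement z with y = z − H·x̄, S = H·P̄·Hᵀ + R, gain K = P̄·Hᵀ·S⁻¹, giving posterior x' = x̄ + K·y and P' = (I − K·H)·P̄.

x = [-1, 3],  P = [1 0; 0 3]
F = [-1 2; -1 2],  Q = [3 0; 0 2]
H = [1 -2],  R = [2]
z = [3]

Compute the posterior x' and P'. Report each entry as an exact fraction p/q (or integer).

x̄ = F·x = [7, 7]
P̄ = F·P·Fᵀ + Q = [16 13; 13 15]
y = z − H·x̄ = [10]
S = H·P̄·Hᵀ + R = [26]
K = P̄·Hᵀ·S⁻¹ = [-5/13; -17/26]
x' = x̄ + K·y = [41/13, 6/13]
P' = (I − K·H)·P̄ = [158/13 84/13; 84/13 101/26]

x' = [41/13, 6/13]
P' = [158/13 84/13; 84/13 101/26]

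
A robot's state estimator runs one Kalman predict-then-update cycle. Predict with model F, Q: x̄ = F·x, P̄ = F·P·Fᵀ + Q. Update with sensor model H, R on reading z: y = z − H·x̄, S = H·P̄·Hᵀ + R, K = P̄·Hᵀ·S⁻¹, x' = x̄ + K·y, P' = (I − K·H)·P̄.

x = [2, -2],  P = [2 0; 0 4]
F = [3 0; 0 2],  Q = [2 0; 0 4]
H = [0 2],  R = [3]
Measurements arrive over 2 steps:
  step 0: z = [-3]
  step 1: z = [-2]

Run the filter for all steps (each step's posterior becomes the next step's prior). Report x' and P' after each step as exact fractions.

step 0: x' = [6, -132/83], P' = [20 0; 0 60/83]
step 1: x' = [18, -3080/2537], P' = [182 0; 0 1716/2537]

step 0: x̄ = F·x = [6, -4]
step 0: P̄ = F·P·Fᵀ + Q = [20 0; 0 20]
step 0: y = z − H·x̄ = [5]
step 0: S = H·P̄·Hᵀ + R = [83]
step 0: K = P̄·Hᵀ·S⁻¹ = [0; 40/83]
step 0: x' = x̄ + K·y = [6, -132/83]
step 0: P' = (I − K·H)·P̄ = [20 0; 0 60/83]
step 1: x̄ = F·x = [18, -264/83]
step 1: P̄ = F·P·Fᵀ + Q = [182 0; 0 572/83]
step 1: y = z − H·x̄ = [362/83]
step 1: S = H·P̄·Hᵀ + R = [2537/83]
step 1: K = P̄·Hᵀ·S⁻¹ = [0; 1144/2537]
step 1: x' = x̄ + K·y = [18, -3080/2537]
step 1: P' = (I − K·H)·P̄ = [182 0; 0 1716/2537]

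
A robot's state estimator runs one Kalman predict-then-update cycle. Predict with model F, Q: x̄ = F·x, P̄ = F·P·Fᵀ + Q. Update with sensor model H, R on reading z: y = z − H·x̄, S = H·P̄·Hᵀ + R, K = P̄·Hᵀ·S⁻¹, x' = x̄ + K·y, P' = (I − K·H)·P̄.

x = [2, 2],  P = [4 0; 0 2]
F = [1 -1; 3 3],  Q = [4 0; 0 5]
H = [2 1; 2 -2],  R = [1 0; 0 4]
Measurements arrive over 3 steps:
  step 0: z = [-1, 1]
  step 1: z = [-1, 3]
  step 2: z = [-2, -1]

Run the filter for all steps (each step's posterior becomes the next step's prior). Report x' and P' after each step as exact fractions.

step 0: x' = [-1119/5167, -5475/10334], P' = [1118/5167 -548/5167; -548/5167 2829/5167]
step 1: x' = [443533/2486659, -6871609/4973318], P' = [527981/2486659 -256268/2486659; -256268/2486659 1307169/2486659]
step 2: x' = [-1668191577/2342191898, -1245098511/2342191898], P' = [248547470/1171095949 -120464138/1171095949; -120464138/1171095949 614969691/1171095949]

step 0: x̄ = F·x = [0, 12]
step 0: P̄ = F·P·Fᵀ + Q = [10 6; 6 59]
step 0: y = z − H·x̄ = [-13, 25]
step 0: S = H·P̄·Hᵀ + R = [124 -90; -90 232]
step 0: K = P̄·Hᵀ·S⁻¹ = [1688/5167 833/5167; 1733/5167 -3377/10334]
step 0: x' = x̄ + K·y = [-1119/5167, -5475/10334]
step 0: P' = (I − K·H)·P̄ = [1118/5167 -548/5167; -548/5167 2829/5167]
step 1: x̄ = F·x = [3237/10334, -23139/10334]
step 1: P̄ = F·P·Fᵀ + Q = [25711/5167 -5133/5167; -5133/5167 51494/5167]
step 1: y = z − H·x̄ = [6331/10334, -10875/5167]
step 1: S = H·P̄·Hᵀ + R = [138973/5167 10122/5167; 10122/5167 370552/5167]
step 1: K = P̄·Hᵀ·S⁻¹ = [114242/355237 784249/4973318; 113519/355237 -1563437/4973318]
step 1: x' = x̄ + K·y = [443533/2486659, -6871609/4973318]
step 1: P' = (I − K·H)·P̄ = [527981/2486659 -256268/2486659; -256268/2486659 1307169/2486659]
step 2: x̄ = F·x = [7758675/4973318, -17953629/4973318]
step 2: P̄ = F·P·Fᵀ + Q = [12294322/2486659 -2337564/2486659; -2337564/2486659 24336821/2486659]
step 2: y = z − H·x̄ = [-7510357/4973318, -28198963/2486659]
step 2: S = H·P̄·Hᵀ + R = [66650512/2486659 5178774/2486659; 5178774/2486659 175171720/2486659]
step 2: K = P̄·Hᵀ·S⁻¹ = [376630802/1171095949 184505804/1171095949; 374041415/1171095949 -735433829/2342191898]
step 2: x' = x̄ + K·y = [-1668191577/2342191898, -1245098511/2342191898]
step 2: P' = (I − K·H)·P̄ = [248547470/1171095949 -120464138/1171095949; -120464138/1171095949 614969691/1171095949]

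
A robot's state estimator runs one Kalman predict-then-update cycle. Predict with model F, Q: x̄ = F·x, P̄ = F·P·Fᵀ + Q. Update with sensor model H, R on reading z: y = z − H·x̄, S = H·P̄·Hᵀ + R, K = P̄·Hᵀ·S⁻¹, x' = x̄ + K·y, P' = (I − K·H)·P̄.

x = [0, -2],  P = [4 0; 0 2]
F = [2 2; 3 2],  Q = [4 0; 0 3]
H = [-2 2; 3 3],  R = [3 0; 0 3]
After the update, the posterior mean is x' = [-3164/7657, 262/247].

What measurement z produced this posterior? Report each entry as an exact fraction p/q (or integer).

x̄ = F·x = [-4, -4]
P̄ = F·P·Fᵀ + Q = [28 32; 32 47]
S = H·P̄·Hᵀ + R = [47 114; 114 1254]
K = P̄·Hᵀ·S⁻¹ = [-92/403 1258/7657; 3/13 83/494]
x' − x̄ = [27464/7657, 1250/247] = K·y
y = (KᵀK)⁻¹·Kᵀ·(x' − x̄) = [3, 26]
z = y + H·x̄ = [3, 26] + [0, -24] = [3, 2]

z = [3, 2]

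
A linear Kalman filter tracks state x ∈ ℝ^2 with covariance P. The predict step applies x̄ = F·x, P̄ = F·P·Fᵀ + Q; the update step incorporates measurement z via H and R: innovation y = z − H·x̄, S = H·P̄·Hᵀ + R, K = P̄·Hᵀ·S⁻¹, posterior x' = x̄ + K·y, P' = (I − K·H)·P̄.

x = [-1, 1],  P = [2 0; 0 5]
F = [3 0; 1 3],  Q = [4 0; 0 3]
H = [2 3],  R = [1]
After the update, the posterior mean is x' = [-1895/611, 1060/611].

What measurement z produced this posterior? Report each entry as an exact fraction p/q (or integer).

z = [-1]

x̄ = F·x = [-3, 2]
P̄ = F·P·Fᵀ + Q = [22 6; 6 50]
S = H·P̄·Hᵀ + R = [611]
K = P̄·Hᵀ·S⁻¹ = [62/611; 162/611]
x' − x̄ = [-62/611, -162/611] = K·y
y = (KᵀK)⁻¹·Kᵀ·(x' − x̄) = [-1]
z = y + H·x̄ = [-1] + [0] = [-1]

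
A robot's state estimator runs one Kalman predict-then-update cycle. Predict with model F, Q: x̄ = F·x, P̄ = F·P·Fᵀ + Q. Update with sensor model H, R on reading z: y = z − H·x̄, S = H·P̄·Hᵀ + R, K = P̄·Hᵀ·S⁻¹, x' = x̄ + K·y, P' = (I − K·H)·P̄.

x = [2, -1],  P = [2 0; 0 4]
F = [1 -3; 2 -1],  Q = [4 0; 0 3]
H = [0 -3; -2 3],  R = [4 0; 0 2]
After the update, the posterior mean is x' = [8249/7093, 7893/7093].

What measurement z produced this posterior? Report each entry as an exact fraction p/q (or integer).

x̄ = F·x = [5, 5]
P̄ = F·P·Fᵀ + Q = [42 16; 16 15]
S = H·P̄·Hᵀ + R = [139 -39; -39 113]
K = P̄·Hᵀ·S⁻¹ = [-3414/7093 -3438/7093; -2289/7093 26/7093]
x' − x̄ = [-27216/7093, -27572/7093] = K·y
y = (KᵀK)⁻¹·Kᵀ·(x' − x̄) = [12, -4]
z = y + H·x̄ = [12, -4] + [-15, 5] = [-3, 1]

z = [-3, 1]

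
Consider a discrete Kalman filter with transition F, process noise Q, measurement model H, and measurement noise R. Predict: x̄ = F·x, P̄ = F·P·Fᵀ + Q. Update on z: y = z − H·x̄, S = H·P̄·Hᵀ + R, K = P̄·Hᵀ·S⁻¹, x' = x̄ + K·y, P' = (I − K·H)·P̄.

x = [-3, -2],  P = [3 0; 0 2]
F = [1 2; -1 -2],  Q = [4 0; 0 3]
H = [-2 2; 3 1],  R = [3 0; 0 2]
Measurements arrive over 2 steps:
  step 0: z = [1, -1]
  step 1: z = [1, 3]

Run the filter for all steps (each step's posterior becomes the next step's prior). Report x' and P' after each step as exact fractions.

step 0: x' = [-2643/6359, 1912/6359], P' = [1069/6359 -155/6359; -155/6359 3199/6359]
step 1: x' = [7529181/12538513, 12109238/12538513], P' = [2091339/12538513 -248493/12538513; -248493/12538513 6109737/12538513]

step 0: x̄ = F·x = [-7, 7]
step 0: P̄ = F·P·Fᵀ + Q = [15 -11; -11 14]
step 0: y = z − H·x̄ = [-27, 13]
step 0: S = H·P̄·Hᵀ + R = [207 -106; -106 85]
step 0: K = P̄·Hᵀ·S⁻¹ = [-816/6359 1526/6359; 2236/6359 1367/6359]
step 0: x' = x̄ + K·y = [-2643/6359, 1912/6359]
step 0: P' = (I − K·H)·P̄ = [1069/6359 -155/6359; -155/6359 3199/6359]
step 1: x̄ = F·x = [1181/6359, -1181/6359]
step 1: P̄ = F·P·Fᵀ + Q = [38681/6359 -13245/6359; -13245/6359 32322/6359]
step 1: y = z − H·x̄ = [11083/6359, 16715/6359]
step 1: S = H·P̄·Hᵀ + R = [409049/6359 -220422/6359; -220422/6359 313699/6359]
step 1: K = P̄·Hᵀ·S⁻¹ = [-1559888/12538513 3012762/12538513; 4238820/12538513 2682129/12538513]
step 1: x' = x̄ + K·y = [7529181/12538513, 12109238/12538513]
step 1: P' = (I − K·H)·P̄ = [2091339/12538513 -248493/12538513; -248493/12538513 6109737/12538513]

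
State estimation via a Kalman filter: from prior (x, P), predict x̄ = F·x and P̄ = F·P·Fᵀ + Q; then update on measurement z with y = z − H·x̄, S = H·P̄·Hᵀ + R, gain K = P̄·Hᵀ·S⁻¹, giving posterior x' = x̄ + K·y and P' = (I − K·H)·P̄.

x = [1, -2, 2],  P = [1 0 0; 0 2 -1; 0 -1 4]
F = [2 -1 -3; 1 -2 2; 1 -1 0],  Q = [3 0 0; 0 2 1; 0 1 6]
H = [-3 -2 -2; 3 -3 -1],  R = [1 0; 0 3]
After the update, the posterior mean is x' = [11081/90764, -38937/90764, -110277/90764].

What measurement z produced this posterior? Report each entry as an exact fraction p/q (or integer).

x̄ = F·x = [-2, 9, 3]
P̄ = F·P·Fᵀ + Q = [39 -22 1; -22 35 8; 1 8 9]
S = H·P̄·Hᵀ + R = [340 -128; -128 1116]
K = P̄·Hᵀ·S⁻¹ = [-15101/90764 6535/45382; -2827/22691 -15855/90764; -11283/90764 -1867/45382]
x' − x̄ = [192609/90764, -855813/90764, -382569/90764] = K·y
y = (KᵀK)⁻¹·Kᵀ·(x' − x̄) = [21, 39]
z = y + H·x̄ = [21, 39] + [-18, -36] = [3, 3]

z = [3, 3]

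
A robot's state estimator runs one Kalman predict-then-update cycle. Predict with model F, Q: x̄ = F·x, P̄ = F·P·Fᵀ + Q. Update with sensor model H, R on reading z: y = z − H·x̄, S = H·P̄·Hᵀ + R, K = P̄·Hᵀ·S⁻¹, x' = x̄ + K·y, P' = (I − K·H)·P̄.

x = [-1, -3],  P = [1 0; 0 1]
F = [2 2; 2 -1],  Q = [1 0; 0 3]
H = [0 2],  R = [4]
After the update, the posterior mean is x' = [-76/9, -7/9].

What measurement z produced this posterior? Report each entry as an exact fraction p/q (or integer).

z = [-2]

x̄ = F·x = [-8, 1]
P̄ = F·P·Fᵀ + Q = [9 2; 2 8]
S = H·P̄·Hᵀ + R = [36]
K = P̄·Hᵀ·S⁻¹ = [1/9; 4/9]
x' − x̄ = [-4/9, -16/9] = K·y
y = (KᵀK)⁻¹·Kᵀ·(x' − x̄) = [-4]
z = y + H·x̄ = [-4] + [2] = [-2]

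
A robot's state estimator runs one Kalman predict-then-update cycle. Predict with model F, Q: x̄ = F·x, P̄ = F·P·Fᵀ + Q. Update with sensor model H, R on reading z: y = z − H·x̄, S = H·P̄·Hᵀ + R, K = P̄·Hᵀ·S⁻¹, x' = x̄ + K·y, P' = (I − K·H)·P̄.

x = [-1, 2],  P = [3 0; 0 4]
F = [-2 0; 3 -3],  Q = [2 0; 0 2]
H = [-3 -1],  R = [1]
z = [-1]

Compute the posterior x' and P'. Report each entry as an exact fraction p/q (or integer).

x' = [22/7, -178/21]
P' = [50/7 -148/7; -148/7 5339/84]

x̄ = F·x = [2, -9]
P̄ = F·P·Fᵀ + Q = [14 -18; -18 65]
y = z − H·x̄ = [-4]
S = H·P̄·Hᵀ + R = [84]
K = P̄·Hᵀ·S⁻¹ = [-2/7; -11/84]
x' = x̄ + K·y = [22/7, -178/21]
P' = (I − K·H)·P̄ = [50/7 -148/7; -148/7 5339/84]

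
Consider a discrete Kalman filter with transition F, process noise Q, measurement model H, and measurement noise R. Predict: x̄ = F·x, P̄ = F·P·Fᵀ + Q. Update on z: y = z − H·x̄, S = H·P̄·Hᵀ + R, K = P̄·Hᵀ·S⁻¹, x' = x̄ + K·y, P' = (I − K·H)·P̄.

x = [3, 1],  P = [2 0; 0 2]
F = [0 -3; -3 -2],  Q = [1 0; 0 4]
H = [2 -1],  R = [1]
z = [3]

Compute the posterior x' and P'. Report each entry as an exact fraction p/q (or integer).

x' = [-229/59, -637/59]
P' = [445/59 864/59; 864/59 1734/59]

x̄ = F·x = [-3, -11]
P̄ = F·P·Fᵀ + Q = [19 12; 12 30]
y = z − H·x̄ = [-2]
S = H·P̄·Hᵀ + R = [59]
K = P̄·Hᵀ·S⁻¹ = [26/59; -6/59]
x' = x̄ + K·y = [-229/59, -637/59]
P' = (I − K·H)·P̄ = [445/59 864/59; 864/59 1734/59]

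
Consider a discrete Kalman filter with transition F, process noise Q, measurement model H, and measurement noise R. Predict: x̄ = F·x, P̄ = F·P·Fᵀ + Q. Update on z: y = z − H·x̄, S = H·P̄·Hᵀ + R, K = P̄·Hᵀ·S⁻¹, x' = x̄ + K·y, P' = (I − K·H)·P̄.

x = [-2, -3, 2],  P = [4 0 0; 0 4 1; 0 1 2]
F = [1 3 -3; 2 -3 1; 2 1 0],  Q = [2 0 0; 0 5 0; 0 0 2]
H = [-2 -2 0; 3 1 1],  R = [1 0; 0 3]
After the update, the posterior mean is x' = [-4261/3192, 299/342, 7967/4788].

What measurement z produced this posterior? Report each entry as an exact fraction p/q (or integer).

z = [1, -1]

x̄ = F·x = [-17, 7, -7]
P̄ = F·P·Fᵀ + Q = [42 -22 17; -22 53 5; 17 5 22]
S = H·P̄·Hᵀ + R = [205 -226; -226 436]
K = P̄·Hᵀ·S⁻¹ = [1651/6384 5255/12768; -515/684 -559/1368; -389/9576 3023/19152]
x' − x̄ = [50003/3192, -2095/342, 41483/4788] = K·y
y = (KᵀK)⁻¹·Kᵀ·(x' − x̄) = [-19, 50]
z = y + H·x̄ = [-19, 50] + [20, -51] = [1, -1]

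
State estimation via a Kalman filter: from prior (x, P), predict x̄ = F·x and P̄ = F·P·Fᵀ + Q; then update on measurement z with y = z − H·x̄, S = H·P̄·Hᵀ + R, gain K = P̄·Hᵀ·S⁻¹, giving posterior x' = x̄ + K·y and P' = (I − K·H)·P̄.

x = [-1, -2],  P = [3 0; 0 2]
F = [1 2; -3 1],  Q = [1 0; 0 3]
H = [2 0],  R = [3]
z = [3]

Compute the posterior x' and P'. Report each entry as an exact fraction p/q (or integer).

x̄ = F·x = [-5, 1]
P̄ = F·P·Fᵀ + Q = [12 -5; -5 32]
y = z − H·x̄ = [13]
S = H·P̄·Hᵀ + R = [51]
K = P̄·Hᵀ·S⁻¹ = [8/17; -10/51]
x' = x̄ + K·y = [19/17, -79/51]
P' = (I − K·H)·P̄ = [12/17 -5/17; -5/17 1532/51]

x' = [19/17, -79/51]
P' = [12/17 -5/17; -5/17 1532/51]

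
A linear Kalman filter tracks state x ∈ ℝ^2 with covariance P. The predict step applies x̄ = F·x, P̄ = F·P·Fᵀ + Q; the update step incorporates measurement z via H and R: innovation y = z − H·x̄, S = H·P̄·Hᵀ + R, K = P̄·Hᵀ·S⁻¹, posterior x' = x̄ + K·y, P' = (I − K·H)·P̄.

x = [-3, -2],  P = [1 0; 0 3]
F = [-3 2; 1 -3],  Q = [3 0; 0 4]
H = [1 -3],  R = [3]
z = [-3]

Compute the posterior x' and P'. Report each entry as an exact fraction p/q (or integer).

x' = [764/147, 134/49]
P' = [335/49 102/49; 102/49 47/49]

x̄ = F·x = [5, 3]
P̄ = F·P·Fᵀ + Q = [24 -21; -21 32]
y = z − H·x̄ = [1]
S = H·P̄·Hᵀ + R = [441]
K = P̄·Hᵀ·S⁻¹ = [29/147; -13/49]
x' = x̄ + K·y = [764/147, 134/49]
P' = (I − K·H)·P̄ = [335/49 102/49; 102/49 47/49]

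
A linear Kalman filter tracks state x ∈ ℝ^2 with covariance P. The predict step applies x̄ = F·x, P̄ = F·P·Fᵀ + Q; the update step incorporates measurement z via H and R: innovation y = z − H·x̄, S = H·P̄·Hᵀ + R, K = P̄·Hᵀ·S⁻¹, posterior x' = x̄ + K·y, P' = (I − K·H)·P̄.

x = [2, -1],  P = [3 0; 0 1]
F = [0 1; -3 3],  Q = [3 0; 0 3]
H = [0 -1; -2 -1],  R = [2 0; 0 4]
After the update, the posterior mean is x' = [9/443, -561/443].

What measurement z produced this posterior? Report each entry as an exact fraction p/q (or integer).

z = [1, 1]

x̄ = F·x = [-1, -9]
P̄ = F·P·Fᵀ + Q = [4 3; 3 39]
S = H·P̄·Hᵀ + R = [41 45; 45 71]
K = P̄·Hᵀ·S⁻¹ = [141/443 -158/443; -372/443 -45/443]
x' − x̄ = [452/443, 3426/443] = K·y
y = (KᵀK)⁻¹·Kᵀ·(x' − x̄) = [-8, -10]
z = y + H·x̄ = [-8, -10] + [9, 11] = [1, 1]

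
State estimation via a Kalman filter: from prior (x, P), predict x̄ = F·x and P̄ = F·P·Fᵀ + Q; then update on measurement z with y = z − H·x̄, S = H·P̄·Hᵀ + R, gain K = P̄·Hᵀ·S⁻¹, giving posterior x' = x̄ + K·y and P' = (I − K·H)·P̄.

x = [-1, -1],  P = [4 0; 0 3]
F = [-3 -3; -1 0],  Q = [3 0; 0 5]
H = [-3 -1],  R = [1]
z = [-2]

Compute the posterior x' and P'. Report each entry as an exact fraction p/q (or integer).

x̄ = F·x = [6, 1]
P̄ = F·P·Fᵀ + Q = [66 12; 12 9]
y = z − H·x̄ = [17]
S = H·P̄·Hᵀ + R = [676]
K = P̄·Hᵀ·S⁻¹ = [-105/338; -45/676]
x' = x̄ + K·y = [243/338, -89/676]
P' = (I − K·H)·P̄ = [129/169 -669/338; -669/338 4059/676]

x' = [243/338, -89/676]
P' = [129/169 -669/338; -669/338 4059/676]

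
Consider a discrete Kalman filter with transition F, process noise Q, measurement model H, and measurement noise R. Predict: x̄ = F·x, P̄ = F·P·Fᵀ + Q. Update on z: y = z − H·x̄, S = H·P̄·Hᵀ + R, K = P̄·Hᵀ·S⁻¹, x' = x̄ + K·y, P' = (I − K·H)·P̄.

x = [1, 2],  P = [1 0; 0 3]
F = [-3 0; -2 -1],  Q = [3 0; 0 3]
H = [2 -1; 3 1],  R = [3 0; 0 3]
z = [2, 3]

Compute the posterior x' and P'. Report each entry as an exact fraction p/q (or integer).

x̄ = F·x = [-3, -4]
P̄ = F·P·Fᵀ + Q = [12 6; 6 10]
y = z − H·x̄ = [4, 16]
S = H·P̄·Hᵀ + R = [37 56; 56 157]
K = P̄·Hᵀ·S⁻¹ = [158/891 182/891; -38/81 28/81]
x' = x̄ + K·y = [871/891, -28/81]
P' = (I − K·H)·P̄ = [68/297 -2/27; -2/27 34/27]

x' = [871/891, -28/81]
P' = [68/297 -2/27; -2/27 34/27]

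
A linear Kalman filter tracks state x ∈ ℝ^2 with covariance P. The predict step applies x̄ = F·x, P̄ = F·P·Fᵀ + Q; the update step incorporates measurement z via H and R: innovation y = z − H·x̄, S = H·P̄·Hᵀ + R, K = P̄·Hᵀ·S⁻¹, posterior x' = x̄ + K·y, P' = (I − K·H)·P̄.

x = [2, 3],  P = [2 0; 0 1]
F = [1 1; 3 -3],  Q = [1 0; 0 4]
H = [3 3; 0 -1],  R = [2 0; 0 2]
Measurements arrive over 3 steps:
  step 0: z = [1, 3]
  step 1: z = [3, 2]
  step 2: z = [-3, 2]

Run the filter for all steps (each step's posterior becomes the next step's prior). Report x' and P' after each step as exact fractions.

step 0: x̄ = F·x = [5, -3]
step 0: P̄ = F·P·Fᵀ + Q = [4 3; 3 31]
step 0: y = z − H·x̄ = [-5, 0]
step 0: S = H·P̄·Hᵀ + R = [371 -102; -102 33]
step 0: K = P̄·Hᵀ·S⁻¹ = [129/613 343/613; 68/613 -1097/1839]
step 0: x' = x̄ + K·y = [2420/613, -2179/613]
step 0: P' = (I − K·H)·P̄ = [772/613 -686/613; -686/613 2194/1839]
step 1: x̄ = F·x = [241/613, 13797/613]
step 1: P̄ = F·P·Fᵀ + Q = [2233/1839 122/613; 122/613 28330/613]
step 1: y = z − H·x̄ = [-40275/613, 15023/613]
step 1: S = H·P̄·Hᵀ + R = [265091/613 -85356/613; -85356/613 29556/613]
step 1: K = P̄·Hᵀ·S⁻¹ = [3009/24895 154567/448110; 4742/24895 -183019/448110]
step 1: x' = x̄ + K·y = [405677/448110, -7559/448110]
step 1: P' = (I − K·H)·P̄ = [172621/224055 -154567/224055; -154567/224055 183019/224055]
step 2: x̄ = F·x = [66353/74685, 206618/74685]
step 2: P̄ = F·P·Fᵀ + Q = [90187/74685 -3466/24895; -3466/24895 764354/24895]
step 2: y = z − H·x̄ = [-347656/24895, 355988/74685]
step 2: S = H·P̄·Hᵀ + R = [7137149/24895 -2282664/24895; -2282664/24895 814144/24895]
step 2: K = P̄·Hᵀ·S⁻¹ = [182947/1506608 4154827/12052864; 285333/1506608 -4915715/12052864]
step 2: x' = x̄ + K·y = [15325/18336, -33413/18336]
step 2: P' = (I − K·H)·P̄ = [13928057/18079296 -4154827/6026432; -4154827/6026432 4915715/6026432]

step 0: x' = [2420/613, -2179/613], P' = [772/613 -686/613; -686/613 2194/1839]
step 1: x' = [405677/448110, -7559/448110], P' = [172621/224055 -154567/224055; -154567/224055 183019/224055]
step 2: x' = [15325/18336, -33413/18336], P' = [13928057/18079296 -4154827/6026432; -4154827/6026432 4915715/6026432]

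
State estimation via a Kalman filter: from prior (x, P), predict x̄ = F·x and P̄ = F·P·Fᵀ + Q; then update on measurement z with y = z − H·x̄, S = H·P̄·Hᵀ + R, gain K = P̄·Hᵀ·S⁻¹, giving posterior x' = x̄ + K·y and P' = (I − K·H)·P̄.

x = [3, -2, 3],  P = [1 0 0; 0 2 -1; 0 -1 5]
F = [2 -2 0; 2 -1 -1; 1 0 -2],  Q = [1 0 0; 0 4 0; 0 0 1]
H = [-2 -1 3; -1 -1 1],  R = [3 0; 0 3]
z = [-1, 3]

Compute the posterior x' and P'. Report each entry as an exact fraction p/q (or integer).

x' = [601/3289, -5950/3289, -9/13]
P' = [11303/3289 2699/3289 34/13; 2699/3289 12638/3289 28/13; 34/13 28/13 38/13]

x̄ = F·x = [10, 5, -3]
P̄ = F·P·Fᵀ + Q = [13 6 -2; 6 13 10; -2 10 22]
y = z − H·x̄ = [33, 21]
S = H·P̄·Hᵀ + R = [254 93; 93 47]
K = P̄·Hᵀ·S⁻¹ = [167/3289 -1800/3289; 1072/3289 -2751/3289; 6/13 -8/13]
x' = x̄ + K·y = [601/3289, -5950/3289, -9/13]
P' = (I − K·H)·P̄ = [11303/3289 2699/3289 34/13; 2699/3289 12638/3289 28/13; 34/13 28/13 38/13]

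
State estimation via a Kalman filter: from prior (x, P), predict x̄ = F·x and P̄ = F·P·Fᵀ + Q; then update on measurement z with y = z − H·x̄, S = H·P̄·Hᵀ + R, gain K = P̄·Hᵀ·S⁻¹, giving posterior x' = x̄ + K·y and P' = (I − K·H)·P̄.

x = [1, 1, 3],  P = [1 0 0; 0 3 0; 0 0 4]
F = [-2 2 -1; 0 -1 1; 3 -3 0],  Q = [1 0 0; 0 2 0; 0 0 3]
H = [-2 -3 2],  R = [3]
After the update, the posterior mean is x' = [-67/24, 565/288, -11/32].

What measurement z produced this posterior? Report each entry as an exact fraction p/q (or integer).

x̄ = F·x = [-3, 2, 0]
P̄ = F·P·Fᵀ + Q = [21 -10 -24; -10 9 9; -24 9 39]
S = H·P̄·Hᵀ + R = [288]
K = P̄·Hᵀ·S⁻¹ = [-5/24; 11/288; 11/32]
x' − x̄ = [5/24, -11/288, -11/32] = K·y
y = (KᵀK)⁻¹·Kᵀ·(x' − x̄) = [-1]
z = y + H·x̄ = [-1] + [0] = [-1]

z = [-1]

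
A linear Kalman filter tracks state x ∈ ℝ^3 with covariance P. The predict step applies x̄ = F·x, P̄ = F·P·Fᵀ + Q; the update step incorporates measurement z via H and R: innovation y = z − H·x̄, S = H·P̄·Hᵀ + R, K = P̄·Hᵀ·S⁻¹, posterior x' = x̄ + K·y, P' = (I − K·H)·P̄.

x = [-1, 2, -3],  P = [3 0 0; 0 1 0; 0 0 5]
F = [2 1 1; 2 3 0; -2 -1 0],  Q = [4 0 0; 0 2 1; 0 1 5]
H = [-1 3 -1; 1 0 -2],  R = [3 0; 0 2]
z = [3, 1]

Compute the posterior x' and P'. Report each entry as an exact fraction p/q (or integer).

x̄ = F·x = [-3, 4, 0]
P̄ = F·P·Fᵀ + Q = [22 15 -13; 15 23 -14; -13 -14 18]
y = z − H·x̄ = [-12, 4]
S = H·P̄·Hᵀ + R = [218 130; 130 148]
K = P̄·Hᵀ·S⁻¹ = [-228/3841 1446/3841; 2237/7682 267/7682; -293/7682 -1143/3841]
x' = x̄ + K·y = [-3003/3841, 2476/3841, -2814/3841]
P' = (I − K·H)·P̄ = [23302/3841 10941/3841 10205/3841; 10941/3841 13089/7682 5337/3841; 10205/3841 5337/3841 12491/7682]

x' = [-3003/3841, 2476/3841, -2814/3841]
P' = [23302/3841 10941/3841 10205/3841; 10941/3841 13089/7682 5337/3841; 10205/3841 5337/3841 12491/7682]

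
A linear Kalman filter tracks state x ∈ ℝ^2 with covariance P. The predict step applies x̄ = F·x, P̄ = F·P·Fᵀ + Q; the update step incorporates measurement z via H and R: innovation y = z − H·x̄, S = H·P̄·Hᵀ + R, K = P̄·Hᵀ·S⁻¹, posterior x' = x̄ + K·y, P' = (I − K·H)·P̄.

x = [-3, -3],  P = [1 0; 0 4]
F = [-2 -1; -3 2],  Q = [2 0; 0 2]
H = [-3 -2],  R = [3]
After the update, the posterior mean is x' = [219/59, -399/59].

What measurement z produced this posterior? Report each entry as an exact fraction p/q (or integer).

x̄ = F·x = [9, 3]
P̄ = F·P·Fᵀ + Q = [10 -2; -2 27]
S = H·P̄·Hᵀ + R = [177]
K = P̄·Hᵀ·S⁻¹ = [-26/177; -16/59]
x' − x̄ = [-312/59, -576/59] = K·y
y = (KᵀK)⁻¹·Kᵀ·(x' − x̄) = [36]
z = y + H·x̄ = [36] + [-33] = [3]

z = [3]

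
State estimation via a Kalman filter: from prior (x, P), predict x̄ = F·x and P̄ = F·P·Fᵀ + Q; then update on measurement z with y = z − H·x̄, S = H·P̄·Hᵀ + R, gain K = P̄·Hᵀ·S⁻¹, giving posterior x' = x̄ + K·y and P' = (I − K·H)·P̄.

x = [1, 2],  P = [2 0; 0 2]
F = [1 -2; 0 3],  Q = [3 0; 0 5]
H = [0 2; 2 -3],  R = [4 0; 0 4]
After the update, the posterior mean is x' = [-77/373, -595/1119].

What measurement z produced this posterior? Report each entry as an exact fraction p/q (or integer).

x̄ = F·x = [-3, 6]
P̄ = F·P·Fᵀ + Q = [13 -12; -12 23]
S = H·P̄·Hᵀ + R = [96 -186; -186 407]
K = P̄·Hᵀ·S⁻¹ = [147/373 124/373; 356/1119 -31/373]
x' − x̄ = [1042/373, -7309/1119] = K·y
y = (KᵀK)⁻¹·Kᵀ·(x' − x̄) = [-14, 25]
z = y + H·x̄ = [-14, 25] + [12, -24] = [-2, 1]

z = [-2, 1]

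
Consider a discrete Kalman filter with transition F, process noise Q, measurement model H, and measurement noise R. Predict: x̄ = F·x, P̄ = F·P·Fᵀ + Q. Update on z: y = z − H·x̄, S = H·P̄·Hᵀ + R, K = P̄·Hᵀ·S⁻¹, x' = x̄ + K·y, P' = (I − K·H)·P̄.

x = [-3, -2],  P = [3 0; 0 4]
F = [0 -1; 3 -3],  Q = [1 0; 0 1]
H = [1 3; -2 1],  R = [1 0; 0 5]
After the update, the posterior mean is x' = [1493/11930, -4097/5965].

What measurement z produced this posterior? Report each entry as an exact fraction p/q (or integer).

z = [-2, 1]

x̄ = F·x = [2, -3]
P̄ = F·P·Fᵀ + Q = [5 12; 12 64]
S = H·P̄·Hᵀ + R = [654 122; 122 41]
K = P̄·Hᵀ·S⁻¹ = [1437/11930 -1847/5965; 1742/5965 636/5965]
x' − x̄ = [-22367/11930, 13798/5965] = K·y
y = (KᵀK)⁻¹·Kᵀ·(x' − x̄) = [5, 8]
z = y + H·x̄ = [5, 8] + [-7, -7] = [-2, 1]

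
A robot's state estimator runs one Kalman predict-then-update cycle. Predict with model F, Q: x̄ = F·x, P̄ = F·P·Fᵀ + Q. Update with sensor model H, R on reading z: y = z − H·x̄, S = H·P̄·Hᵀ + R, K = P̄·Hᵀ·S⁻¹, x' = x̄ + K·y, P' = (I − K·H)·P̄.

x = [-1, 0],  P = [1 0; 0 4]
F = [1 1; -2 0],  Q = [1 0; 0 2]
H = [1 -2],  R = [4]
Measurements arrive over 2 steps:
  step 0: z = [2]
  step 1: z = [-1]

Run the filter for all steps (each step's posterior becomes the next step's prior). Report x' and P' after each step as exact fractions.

step 0: x̄ = F·x = [-1, 2]
step 0: P̄ = F·P·Fᵀ + Q = [6 -2; -2 6]
step 0: y = z − H·x̄ = [7]
step 0: S = H·P̄·Hᵀ + R = [42]
step 0: K = P̄·Hᵀ·S⁻¹ = [5/21; -1/3]
step 0: x' = x̄ + K·y = [2/3, -1/3]
step 0: P' = (I − K·H)·P̄ = [76/21 4/3; 4/3 4/3]
step 1: x̄ = F·x = [1/3, -4/3]
step 1: P̄ = F·P·Fᵀ + Q = [181/21 -208/21; -208/21 346/21]
step 1: y = z − H·x̄ = [-4]
step 1: S = H·P̄·Hᵀ + R = [827/7]
step 1: K = P̄·Hᵀ·S⁻¹ = [199/827; -300/827]
step 1: x' = x̄ + K·y = [-1561/2481, 292/2481]
step 1: P' = (I − K·H)·P̄ = [4412/2481 1012/2481; 1012/2481 2306/2481]

step 0: x' = [2/3, -1/3], P' = [76/21 4/3; 4/3 4/3]
step 1: x' = [-1561/2481, 292/2481], P' = [4412/2481 1012/2481; 1012/2481 2306/2481]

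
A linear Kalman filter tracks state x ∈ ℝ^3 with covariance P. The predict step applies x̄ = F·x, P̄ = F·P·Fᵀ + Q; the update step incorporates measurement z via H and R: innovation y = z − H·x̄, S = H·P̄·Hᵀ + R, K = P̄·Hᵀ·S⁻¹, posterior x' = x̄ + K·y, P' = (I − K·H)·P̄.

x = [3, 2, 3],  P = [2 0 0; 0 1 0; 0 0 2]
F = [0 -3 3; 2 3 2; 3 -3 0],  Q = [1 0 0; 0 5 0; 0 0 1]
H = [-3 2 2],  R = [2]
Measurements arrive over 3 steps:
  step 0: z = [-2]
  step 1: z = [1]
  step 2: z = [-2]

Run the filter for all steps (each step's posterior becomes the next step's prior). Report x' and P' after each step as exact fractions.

step 0: x' = [533/61, 1531/122, -127/366], P' = [1108/61 753/61 899/61; 753/61 2577/122 -299/122; 899/61 -299/122 9023/366]
step 1: x' = [-598503/941983, -2657519/1883966, 1877579/1883966], P' = [256883506/941983 221742942/941983 163404030/941983; 221742942/941983 387993297/1883966 277758769/1883966; 163404030/941983 277758769/1883966 212336837/1883966]
step 2: x' = [337770495636/55163440951, 583018911925/110326881902, 319924185387/110326881902], P' = [3833208285082/55163440951 3248020202028/55163440951 2499041730648/55163440951; 3248020202028/55163440951 5806076972871/110326881902 3982018943101/110326881902; 2499041730648/55163440951 3982018943101/110326881902 3517981011099/110326881902]

step 0: x̄ = F·x = [3, 18, 3]
step 0: P̄ = F·P·Fᵀ + Q = [28 3 9; 3 30 3; 9 3 28]
step 0: y = z − H·x̄ = [-35]
step 0: S = H·P̄·Hᵀ + R = [366]
step 0: K = P̄·Hᵀ·S⁻¹ = [-10/61; 19/122; 35/366]
step 0: x' = x̄ + K·y = [533/61, 1531/122, -127/366]
step 0: P' = (I − K·H)·P̄ = [1108/61 753/61 899/61; 753/61 2577/122 -299/122; 899/61 -299/122 9023/366]
step 1: x̄ = F·x = [-2360/61, 19921/366, -1395/122]
step 1: P̄ = F·P·Fᵀ + Q = [27883/61 -2146/61 14256/61; -2146/61 220697/366 7203/122; 14256/61 7203/122 16151/122]
step 1: y = z − H·x̄ = [-36793/183]
step 1: S = H·P̄·Hᵀ + R = [941983/183]
step 1: K = P̄·Hᵀ·S⁻¹ = [-178287/941983; 261620/941983; -58242/941983]
step 1: x' = x̄ + K·y = [-598503/941983, -2657519/1883966, 1877579/1883966]
step 1: P' = (I − K·H)·P̄ = [256883506/941983 221742942/941983 163404030/941983; 221742942/941983 387993297/1883966 277758769/1883966; 163404030/941983 277758769/1883966 212336837/1883966]
step 2: x̄ = F·x = [6802647/941983, -6611411/1883966, 4381539/1883966]
step 2: P̄ = F·P·Fᵀ + Q = [202598665/941983 -1042354644/941983 -28994832/941983; -1042354644/941983 17675175215/1883966 1215415797/1883966; -28994832/941983 1215415797/1883966 134980835/1883966]
step 2: y = z − H·x̄ = [20753847/941983]
step 2: S = H·P̄·Hᵀ + R = [55163440951/941983]
step 2: K = P̄·Hᵀ·S⁻¹ = [-2750494947/55163440951; 22017654944/55163440951; 1437381128/55163440951]
step 2: x' = x̄ + K·y = [337770495636/55163440951, 583018911925/110326881902, 319924185387/110326881902]
step 2: P' = (I − K·H)·P̄ = [3833208285082/55163440951 3248020202028/55163440951 2499041730648/55163440951; 3248020202028/55163440951 5806076972871/110326881902 3982018943101/110326881902; 2499041730648/55163440951 3982018943101/110326881902 3517981011099/110326881902]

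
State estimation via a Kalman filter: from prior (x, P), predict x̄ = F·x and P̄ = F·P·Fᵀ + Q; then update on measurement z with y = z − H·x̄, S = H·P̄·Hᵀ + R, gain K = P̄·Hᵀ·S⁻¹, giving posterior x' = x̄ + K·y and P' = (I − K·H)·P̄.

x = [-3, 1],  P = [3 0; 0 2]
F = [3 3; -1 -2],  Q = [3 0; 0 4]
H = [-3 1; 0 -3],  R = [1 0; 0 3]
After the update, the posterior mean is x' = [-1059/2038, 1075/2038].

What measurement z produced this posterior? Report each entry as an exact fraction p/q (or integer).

z = [2, -2]

x̄ = F·x = [-6, 1]
P̄ = F·P·Fᵀ + Q = [48 -21; -21 15]
S = H·P̄·Hᵀ + R = [574 -234; -234 138]
K = P̄·Hᵀ·S⁻¹ = [-669/2038 -102/1019; 39/4076 -1263/4076]
x' − x̄ = [11169/2038, -963/2038] = K·y
y = (KᵀK)⁻¹·Kᵀ·(x' − x̄) = [-17, 1]
z = y + H·x̄ = [-17, 1] + [19, -3] = [2, -2]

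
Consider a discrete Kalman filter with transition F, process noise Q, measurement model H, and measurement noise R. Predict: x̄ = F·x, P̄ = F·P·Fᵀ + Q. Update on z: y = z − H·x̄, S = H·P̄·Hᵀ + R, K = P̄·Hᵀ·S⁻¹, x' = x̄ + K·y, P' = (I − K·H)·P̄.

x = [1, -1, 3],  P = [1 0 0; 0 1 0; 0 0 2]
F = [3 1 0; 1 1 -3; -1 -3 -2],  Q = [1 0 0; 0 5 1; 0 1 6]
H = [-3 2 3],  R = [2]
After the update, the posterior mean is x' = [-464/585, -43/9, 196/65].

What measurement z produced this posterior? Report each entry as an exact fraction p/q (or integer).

z = [2]

x̄ = F·x = [2, -9, -4]
P̄ = F·P·Fᵀ + Q = [11 4 -6; 4 25 9; -6 9 24]
S = H·P̄·Hᵀ + R = [585]
K = P̄·Hᵀ·S⁻¹ = [-43/585; 1/9; 12/65]
x' − x̄ = [-1634/585, 38/9, 456/65] = K·y
y = (KᵀK)⁻¹·Kᵀ·(x' − x̄) = [38]
z = y + H·x̄ = [38] + [-36] = [2]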